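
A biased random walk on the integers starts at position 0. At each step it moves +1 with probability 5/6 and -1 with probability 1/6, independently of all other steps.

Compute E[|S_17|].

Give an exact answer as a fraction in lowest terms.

Answer: 5329605982097/470184984576

Derivation:
S_17 takes values m ≡ 1 (mod 2) with |m| ≤ 17; P(S_17=m) = C(17,(17+m)/2) · (5/6)^((17+m)/2) · (1/6)^((17-m)/2).
Distribution: P(S=-17)=1/16926659444736, P(S=-15)=85/16926659444736, P(S=-13)=425/2115832430592, P(S=-11)=10625/2115832430592, P(S=-9)=371875/4231664861184, P(S=-7)=4834375/4231664861184, P(S=-5)=24171875/2115832430592, P(S=-3)=189921875/2115832430592, P(S=-1)=4748046875/8463329722368, P(S=1)=23740234375/8463329722368, P(S=3)=23740234375/2115832430592, P(S=5)=75537109375/2115832430592, P(S=7)=377685546875/4231664861184, P(S=9)=726318359375/4231664861184, P(S=11)=518798828125/2115832430592, P(S=13)=518798828125/2115832430592, P(S=15)=2593994140625/16926659444736, P(S=17)=762939453125/16926659444736
E[|S_17|] = Σ_m |m|·P(S_17=m) = 5329605982097/470184984576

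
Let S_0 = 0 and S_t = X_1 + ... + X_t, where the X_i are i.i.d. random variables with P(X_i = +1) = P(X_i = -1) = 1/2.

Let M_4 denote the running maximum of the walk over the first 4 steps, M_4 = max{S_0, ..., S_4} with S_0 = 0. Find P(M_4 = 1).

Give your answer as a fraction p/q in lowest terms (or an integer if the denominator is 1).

Answer: 1/4

Derivation:
Let M_4 = max(S_0,...,S_4). Use the reflection principle: for j ≥ 1, #{paths with M_4 ≥ j} = #{S_4 ≥ j} + #{S_4 ≥ j+1}.
By reflection, #{M_4 ≥ 1} = #{S_4 ≥ 1} + #{S_4 ≥ 2} = 5 + 5 = 10.
#{M_4 ≥ 2} = #{S_4 ≥ 2} + #{S_4 ≥ 3} = 5 + 1 = 6.
#{M_4 = 1} = 10 - 6 = 4.
P(M_4 = 1) = 4/16 = 1/4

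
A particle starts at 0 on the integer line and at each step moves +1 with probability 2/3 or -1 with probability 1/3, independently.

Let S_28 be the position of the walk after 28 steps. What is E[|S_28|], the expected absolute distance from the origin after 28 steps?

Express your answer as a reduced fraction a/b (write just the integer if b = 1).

Answer: 216578218395532/22876792454961

Derivation:
S_28 takes values m ≡ 0 (mod 2) with |m| ≤ 28; P(S_28=m) = C(28,(28+m)/2) · (2/3)^((28+m)/2) · (1/3)^((28-m)/2).
Distribution: P(S=-28)=1/22876792454961, P(S=-26)=56/22876792454961, P(S=-24)=56/847288609443, P(S=-22)=2912/2541865828329, P(S=-20)=36400/2541865828329, P(S=-18)=116480/847288609443, P(S=-16)=2679040/2541865828329, P(S=-14)=16839680/2541865828329, P(S=-12)=29469440/847288609443, P(S=-10)=1178777600/7625597484987, P(S=-8)=4479354880/7625597484987, P(S=-6)=1628856320/847288609443, P(S=-4)=13845278720/2541865828329, P(S=-2)=34080686080/2541865828329, P(S=0)=24343347200/847288609443, P(S=2)=136322744320/2541865828329, P(S=4)=221524459520/2541865828329, P(S=6)=104246804480/847288609443, P(S=8)=1146714849280/7625597484987, P(S=10)=1207068262400/7625597484987, P(S=12)=120706826240/847288609443, P(S=14)=275901317120/2541865828329, P(S=16)=175573565440/2541865828329, P(S=18)=30534533120/847288609443, P(S=20)=38168166400/2541865828329, P(S=22)=12213813248/2541865828329, P(S=24)=939524096/847288609443, P(S=26)=3758096384/22876792454961, P(S=28)=268435456/22876792454961
E[|S_28|] = Σ_m |m|·P(S_28=m) = 216578218395532/22876792454961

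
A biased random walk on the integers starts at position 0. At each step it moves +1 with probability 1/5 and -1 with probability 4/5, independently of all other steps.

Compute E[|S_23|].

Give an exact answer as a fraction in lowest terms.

S_23 takes values m ≡ 1 (mod 2) with |m| ≤ 23; P(S_23=m) = C(23,(23+m)/2) · (1/5)^((23+m)/2) · (4/5)^((23-m)/2).
Distribution: P(S=-23)=70368744177664/11920928955078125, P(S=-21)=404620279021568/11920928955078125, P(S=-19)=1112705767309312/11920928955078125, P(S=-17)=1947235092791296/11920928955078125, P(S=-15)=486808773197824/2384185791015625, P(S=-13)=2312341672689664/11920928955078125, P(S=-11)=1734256254517248/11920928955078125, P(S=-9)=1052941297385472/11920928955078125, P(S=-7)=526470648692736/11920928955078125, P(S=-5)=43872554057728/2384185791015625, P(S=-3)=76776969601024/11920928955078125, P(S=-1)=22684104654848/11920928955078125, P(S=1)=5671026163712/11920928955078125, P(S=3)=1199640150016/11920928955078125, P(S=5)=42844291072/2384185791015625, P(S=7)=32133218304/11920928955078125, P(S=9)=4016652288/11920928955078125, P(S=11)=413478912/11920928955078125, P(S=13)=34456576/11920928955078125, P(S=15)=453376/2384185791015625, P(S=17)=113344/11920928955078125, P(S=19)=4048/11920928955078125, P(S=21)=92/11920928955078125, P(S=23)=1/11920928955078125
E[|S_23|] = Σ_m |m|·P(S_23=m) = 32906006783416311/2384185791015625

Answer: 32906006783416311/2384185791015625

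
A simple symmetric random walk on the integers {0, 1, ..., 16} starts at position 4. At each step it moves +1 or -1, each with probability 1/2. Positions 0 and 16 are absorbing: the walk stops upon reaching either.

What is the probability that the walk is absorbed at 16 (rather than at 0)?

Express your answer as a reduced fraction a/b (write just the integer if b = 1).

Answer: 1/4

Derivation:
Symmetric walk (p = 1/2): the harmonic-function argument gives P(hit 16 before 0 | start at 4) = a/N.
P = 4/16 = 1/4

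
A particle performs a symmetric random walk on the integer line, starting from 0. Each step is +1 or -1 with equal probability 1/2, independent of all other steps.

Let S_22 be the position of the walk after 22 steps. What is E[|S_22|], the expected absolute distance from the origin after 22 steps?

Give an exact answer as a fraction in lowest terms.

S_22 takes values m ≡ 0 (mod 2) with |m| ≤ 22; P(S_22=m) = C(22,(22+m)/2)/2^22.
Total paths: 2^22 = 4194304
Distribution: P(S=-22)=1/4194304, P(S=-20)=22/4194304, P(S=-18)=231/4194304, P(S=-16)=1540/4194304, P(S=-14)=7315/4194304, P(S=-12)=26334/4194304, P(S=-10)=74613/4194304, P(S=-8)=170544/4194304, P(S=-6)=319770/4194304, P(S=-4)=497420/4194304, P(S=-2)=646646/4194304, P(S=0)=705432/4194304, P(S=2)=646646/4194304, P(S=4)=497420/4194304, P(S=6)=319770/4194304, P(S=8)=170544/4194304, P(S=10)=74613/4194304, P(S=12)=26334/4194304, P(S=14)=7315/4194304, P(S=16)=1540/4194304, P(S=18)=231/4194304, P(S=20)=22/4194304, P(S=22)=1/4194304
E[|S_22|] = Σ_m |m|·P(S_22=m) = 15519504/4194304 = 969969/262144

Answer: 969969/262144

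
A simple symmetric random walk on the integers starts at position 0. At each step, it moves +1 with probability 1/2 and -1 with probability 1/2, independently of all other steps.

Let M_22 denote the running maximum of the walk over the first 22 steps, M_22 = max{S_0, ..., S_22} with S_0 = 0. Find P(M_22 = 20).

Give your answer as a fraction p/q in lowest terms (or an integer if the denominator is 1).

Answer: 11/2097152

Derivation:
Let M_22 = max(S_0,...,S_22). Use the reflection principle: for j ≥ 1, #{paths with M_22 ≥ j} = #{S_22 ≥ j} + #{S_22 ≥ j+1}.
By reflection, #{M_22 ≥ 20} = #{S_22 ≥ 20} + #{S_22 ≥ 21} = 23 + 1 = 24.
#{M_22 ≥ 21} = #{S_22 ≥ 21} + #{S_22 ≥ 22} = 1 + 1 = 2.
#{M_22 = 20} = 24 - 2 = 22.
P(M_22 = 20) = 22/4194304 = 11/2097152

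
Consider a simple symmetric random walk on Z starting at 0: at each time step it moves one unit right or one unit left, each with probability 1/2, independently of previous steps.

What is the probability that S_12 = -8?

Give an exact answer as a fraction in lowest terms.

To reach position -8 after 12 steps: need 2 steps of +1 and 10 of -1.
Favorable paths: C(12,2) = 66
Total paths: 2^12 = 4096
P = 66/4096 = 33/2048

Answer: 33/2048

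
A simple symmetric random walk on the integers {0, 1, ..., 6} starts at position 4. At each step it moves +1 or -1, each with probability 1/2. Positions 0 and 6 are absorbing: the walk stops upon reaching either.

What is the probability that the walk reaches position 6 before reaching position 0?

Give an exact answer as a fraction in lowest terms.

Answer: 2/3

Derivation:
Symmetric walk (p = 1/2): the harmonic-function argument gives P(hit 6 before 0 | start at 4) = a/N.
P = 4/6 = 2/3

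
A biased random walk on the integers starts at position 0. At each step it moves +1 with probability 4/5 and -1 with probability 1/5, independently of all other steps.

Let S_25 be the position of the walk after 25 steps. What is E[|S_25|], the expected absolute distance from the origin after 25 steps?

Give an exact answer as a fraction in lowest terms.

S_25 takes values m ≡ 1 (mod 2) with |m| ≤ 25; P(S_25=m) = C(25,(25+m)/2) · (4/5)^((25+m)/2) · (1/5)^((25-m)/2).
Distribution: P(S=-25)=1/298023223876953125, P(S=-23)=4/11920928955078125, P(S=-21)=192/11920928955078125, P(S=-19)=5888/11920928955078125, P(S=-17)=129536/11920928955078125, P(S=-15)=10881024/59604644775390625, P(S=-13)=29016064/11920928955078125, P(S=-11)=315031552/11920928955078125, P(S=-9)=2835283968/11920928955078125, P(S=-7)=21422145536/11920928955078125, P(S=-5)=685508657152/59604644775390625, P(S=-3)=747827625984/11920928955078125, P(S=-1)=3489862254592/11920928955078125, P(S=1)=13959449018368/11920928955078125, P(S=3)=47860968062976/11920928955078125, P(S=5)=701960864923648/59604644775390625, P(S=7)=350980432461824/11920928955078125, P(S=9)=743252680507392/11920928955078125, P(S=11)=1321338098679808/11920928955078125, P(S=13)=1947235092791296/11920928955078125, P(S=15)=11683410556747776/59604644775390625, P(S=17)=2225411534618624/11920928955078125, P(S=19)=1618481116086272/11920928955078125, P(S=21)=844424930131968/11920928955078125, P(S=23)=281474976710656/11920928955078125, P(S=25)=1125899906842624/298023223876953125
E[|S_25|] = Σ_m |m|·P(S_25=m) = 35765426146786873/2384185791015625

Answer: 35765426146786873/2384185791015625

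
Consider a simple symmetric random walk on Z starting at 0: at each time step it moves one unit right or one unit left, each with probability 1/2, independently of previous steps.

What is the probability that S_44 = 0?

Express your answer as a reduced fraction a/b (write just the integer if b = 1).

Answer: 263012370465/2199023255552

Derivation:
To return to 0 after 44 steps: need exactly 22 steps of +1 and 22 of -1.
Favorable paths: C(44,22) = 2104098963720
Total paths: 2^44 = 17592186044416
P = 2104098963720/17592186044416 = 263012370465/2199023255552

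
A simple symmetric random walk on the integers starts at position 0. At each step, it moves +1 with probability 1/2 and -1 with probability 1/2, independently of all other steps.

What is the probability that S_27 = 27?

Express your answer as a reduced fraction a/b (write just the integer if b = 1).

Answer: 1/134217728

Derivation:
To reach position 27 after 27 steps: need 27 steps of +1 and 0 of -1.
Favorable paths: C(27,27) = 1
Total paths: 2^27 = 134217728
P = 1/134217728 = 1/134217728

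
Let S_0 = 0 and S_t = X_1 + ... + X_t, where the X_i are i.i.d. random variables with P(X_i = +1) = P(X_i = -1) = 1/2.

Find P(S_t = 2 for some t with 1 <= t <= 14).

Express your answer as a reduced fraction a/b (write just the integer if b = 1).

Count via complement. Let g(t,s) = #length-t paths at position s with S_1..S_t all ≠ 2.
g(t,s) = g(t-1,s-1) + g(t-1,s+1) for s ≠ 2; g(t,2) = 0.
t=0: g(0,0)=1
t=1: g(1,-1)=1 g(1,1)=1
t=2: g(2,-2)=1 g(2,0)=2
t=3: g(3,-3)=1 g(3,-1)=3 g(3,1)=2
t=4: g(4,-4)=1 g(4,-2)=4 g(4,0)=5
t=5: g(5,-5)=1 g(5,-3)=5 g(5,-1)=9 g(5,1)=5
t=6: g(6,-6)=1 g(6,-4)=6 g(6,-2)=14 g(6,0)=14
t=7: g(7,-7)=1 g(7,-5)=7 g(7,-3)=20 g(7,-1)=28 g(7,1)=14
t=8: g(8,-8)=1 g(8,-6)=8 g(8,-4)=27 g(8,-2)=48 g(8,0)=42
t=9: g(9,-9)=1 g(9,-7)=9 g(9,-5)=35 g(9,-3)=75 g(9,-1)=90 g(9,1)=42
t=10: g(10,-10)=1 g(10,-8)=10 g(10,-6)=44 g(10,-4)=110 g(10,-2)=165 g(10,0)=132
t=11: g(11,-11)=1 g(11,-9)=11 g(11,-7)=54 g(11,-5)=154 g(11,-3)=275 g(11,-1)=297 g(11,1)=132
t=12: g(12,-12)=1 g(12,-10)=12 g(12,-8)=65 g(12,-6)=208 g(12,-4)=429 g(12,-2)=572 g(12,0)=429
t=13: g(13,-13)=1 g(13,-11)=13 g(13,-9)=77 g(13,-7)=273 g(13,-5)=637 g(13,-3)=1001 g(13,-1)=1001 g(13,1)=429
t=14: g(14,-14)=1 g(14,-12)=14 g(14,-10)=90 g(14,-8)=350 g(14,-6)=910 g(14,-4)=1638 g(14,-2)=2002 g(14,0)=1430
Paths never hitting 2: Σ_s g(14,s) = 6435
Paths hitting 2: 2^14 - 6435 = 9949
P = 9949/16384 = 9949/16384

Answer: 9949/16384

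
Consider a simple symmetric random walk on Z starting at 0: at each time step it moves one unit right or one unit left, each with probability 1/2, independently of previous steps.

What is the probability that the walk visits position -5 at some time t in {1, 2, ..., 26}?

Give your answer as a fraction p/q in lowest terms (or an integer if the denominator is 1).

Answer: 342821/1048576

Derivation:
Count via complement. Let g(t,s) = #length-t paths at position s with S_1..S_t all ≠ -5.
g(t,s) = g(t-1,s-1) + g(t-1,s+1) for s ≠ -5; g(t,-5) = 0.
t=0: g(0,0)=1
t=1: g(1,-1)=1 g(1,1)=1
t=2: g(2,-2)=1 g(2,0)=2 g(2,2)=1
t=3: g(3,-3)=1 g(3,-1)=3 g(3,1)=3 g(3,3)=1
t=4: g(4,-4)=1 g(4,-2)=4 g(4,0)=6 g(4,2)=4 g(4,4)=1
t=5: g(5,-3)=5 g(5,-1)=10 g(5,1)=10 g(5,3)=5 g(5,5)=1
t=6: g(6,-4)=5 g(6,-2)=15 g(6,0)=20 g(6,2)=15 g(6,4)=6 g(6,6)=1
t=7: g(7,-3)=20 g(7,-1)=35 g(7,1)=35 g(7,3)=21 g(7,5)=7 g(7,7)=1
t=8: g(8,-4)=20 g(8,-2)=55 g(8,0)=70 g(8,2)=56 g(8,4)=28 g(8,6)=8 g(8,8)=1
t=9: g(9,-3)=75 g(9,-1)=125 g(9,1)=126 g(9,3)=84 g(9,5)=36 g(9,7)=9 g(9,9)=1
t=10: g(10,-4)=75 g(10,-2)=200 g(10,0)=251 g(10,2)=210 g(10,4)=120 g(10,6)=45 g(10,8)=10 g(10,10)=1
t=11: g(11,-3)=275 g(11,-1)=451 g(11,1)=461 g(11,3)=330 g(11,5)=165 g(11,7)=55 g(11,9)=11 g(11,11)=1
t=12: g(12,-4)=275 g(12,-2)=726 g(12,0)=912 g(12,2)=791 g(12,4)=495 g(12,6)=220 g(12,8)=66 g(12,10)=12 g(12,12)=1
t=13: g(13,-3)=1001 g(13,-1)=1638 g(13,1)=1703 g(13,3)=1286 g(13,5)=715 g(13,7)=286 g(13,9)=78 g(13,11)=13 g(13,13)=1
t=14: g(14,-4)=1001 g(14,-2)=2639 g(14,0)=3341 g(14,2)=2989 g(14,4)=2001 g(14,6)=1001 g(14,8)=364 g(14,10)=91 g(14,12)=14 g(14,14)=1
t=15: g(15,-3)=3640 g(15,-1)=5980 g(15,1)=6330 g(15,3)=4990 g(15,5)=3002 g(15,7)=1365 g(15,9)=455 g(15,11)=105 g(15,13)=15 g(15,15)=1
t=16: g(16,-4)=3640 g(16,-2)=9620 g(16,0)=12310 g(16,2)=11320 g(16,4)=7992 g(16,6)=4367 g(16,8)=1820 g(16,10)=560 g(16,12)=120 g(16,14)=16 g(16,16)=1
t=17: g(17,-3)=13260 g(17,-1)=21930 g(17,1)=23630 g(17,3)=19312 g(17,5)=12359 g(17,7)=6187 g(17,9)=2380 g(17,11)=680 g(17,13)=136 g(17,15)=17 g(17,17)=1
t=18: g(18,-4)=13260 g(18,-2)=35190 g(18,0)=45560 g(18,2)=42942 g(18,4)=31671 g(18,6)=18546 g(18,8)=8567 g(18,10)=3060 g(18,12)=816 g(18,14)=153 g(18,16)=18 g(18,18)=1
t=19: g(19,-3)=48450 g(19,-1)=80750 g(19,1)=88502 g(19,3)=74613 g(19,5)=50217 g(19,7)=27113 g(19,9)=11627 g(19,11)=3876 g(19,13)=969 g(19,15)=171 g(19,17)=19 g(19,19)=1
t=20: g(20,-4)=48450 g(20,-2)=129200 g(20,0)=169252 g(20,2)=163115 g(20,4)=124830 g(20,6)=77330 g(20,8)=38740 g(20,10)=15503 g(20,12)=4845 g(20,14)=1140 g(20,16)=190 g(20,18)=20 g(20,20)=1
t=21: g(21,-3)=177650 g(21,-1)=298452 g(21,1)=332367 g(21,3)=287945 g(21,5)=202160 g(21,7)=116070 g(21,9)=54243 g(21,11)=20348 g(21,13)=5985 g(21,15)=1330 g(21,17)=210 g(21,19)=21 g(21,21)=1
t=22: g(22,-4)=177650 g(22,-2)=476102 g(22,0)=630819 g(22,2)=620312 g(22,4)=490105 g(22,6)=318230 g(22,8)=170313 g(22,10)=74591 g(22,12)=26333 g(22,14)=7315 g(22,16)=1540 g(22,18)=231 g(22,20)=22 g(22,22)=1
t=23: g(23,-3)=653752 g(23,-1)=1106921 g(23,1)=1251131 g(23,3)=1110417 g(23,5)=808335 g(23,7)=488543 g(23,9)=244904 g(23,11)=100924 g(23,13)=33648 g(23,15)=8855 g(23,17)=1771 g(23,19)=253 g(23,21)=23 g(23,23)=1
t=24: g(24,-4)=653752 g(24,-2)=1760673 g(24,0)=2358052 g(24,2)=2361548 g(24,4)=1918752 g(24,6)=1296878 g(24,8)=733447 g(24,10)=345828 g(24,12)=134572 g(24,14)=42503 g(24,16)=10626 g(24,18)=2024 g(24,20)=276 g(24,22)=24 g(24,24)=1
t=25: g(25,-3)=2414425 g(25,-1)=4118725 g(25,1)=4719600 g(25,3)=4280300 g(25,5)=3215630 g(25,7)=2030325 g(25,9)=1079275 g(25,11)=480400 g(25,13)=177075 g(25,15)=53129 g(25,17)=12650 g(25,19)=2300 g(25,21)=300 g(25,23)=25 g(25,25)=1
t=26: g(26,-4)=2414425 g(26,-2)=6533150 g(26,0)=8838325 g(26,2)=8999900 g(26,4)=7495930 g(26,6)=5245955 g(26,8)=3109600 g(26,10)=1559675 g(26,12)=657475 g(26,14)=230204 g(26,16)=65779 g(26,18)=14950 g(26,20)=2600 g(26,22)=325 g(26,24)=26 g(26,26)=1
Paths never hitting -5: Σ_s g(26,s) = 45168320
Paths hitting -5: 2^26 - 45168320 = 21940544
P = 21940544/67108864 = 342821/1048576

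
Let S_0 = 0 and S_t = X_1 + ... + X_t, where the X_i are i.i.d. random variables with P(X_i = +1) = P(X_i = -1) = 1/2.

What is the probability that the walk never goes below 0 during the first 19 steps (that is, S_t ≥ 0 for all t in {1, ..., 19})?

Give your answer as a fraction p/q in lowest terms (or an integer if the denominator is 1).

Answer: 46189/262144

Derivation:
Let f(t,s) = #length-t paths at position s with S_1..S_t all ≥ 0.
f(t,s) = f(t-1,s-1) + f(t-1,s+1) for s ≥ 0; f(t,s) = 0 for s < 0.
t=0: f(0,0)=1
t=1: f(1,1)=1
t=2: f(2,0)=1 f(2,2)=1
t=3: f(3,1)=2 f(3,3)=1
t=4: f(4,0)=2 f(4,2)=3 f(4,4)=1
t=5: f(5,1)=5 f(5,3)=4 f(5,5)=1
t=6: f(6,0)=5 f(6,2)=9 f(6,4)=5 f(6,6)=1
t=7: f(7,1)=14 f(7,3)=14 f(7,5)=6 f(7,7)=1
t=8: f(8,0)=14 f(8,2)=28 f(8,4)=20 f(8,6)=7 f(8,8)=1
t=9: f(9,1)=42 f(9,3)=48 f(9,5)=27 f(9,7)=8 f(9,9)=1
t=10: f(10,0)=42 f(10,2)=90 f(10,4)=75 f(10,6)=35 f(10,8)=9 f(10,10)=1
t=11: f(11,1)=132 f(11,3)=165 f(11,5)=110 f(11,7)=44 f(11,9)=10 f(11,11)=1
t=12: f(12,0)=132 f(12,2)=297 f(12,4)=275 f(12,6)=154 f(12,8)=54 f(12,10)=11 f(12,12)=1
t=13: f(13,1)=429 f(13,3)=572 f(13,5)=429 f(13,7)=208 f(13,9)=65 f(13,11)=12 f(13,13)=1
t=14: f(14,0)=429 f(14,2)=1001 f(14,4)=1001 f(14,6)=637 f(14,8)=273 f(14,10)=77 f(14,12)=13 f(14,14)=1
t=15: f(15,1)=1430 f(15,3)=2002 f(15,5)=1638 f(15,7)=910 f(15,9)=350 f(15,11)=90 f(15,13)=14 f(15,15)=1
t=16: f(16,0)=1430 f(16,2)=3432 f(16,4)=3640 f(16,6)=2548 f(16,8)=1260 f(16,10)=440 f(16,12)=104 f(16,14)=15 f(16,16)=1
t=17: f(17,1)=4862 f(17,3)=7072 f(17,5)=6188 f(17,7)=3808 f(17,9)=1700 f(17,11)=544 f(17,13)=119 f(17,15)=16 f(17,17)=1
t=18: f(18,0)=4862 f(18,2)=11934 f(18,4)=13260 f(18,6)=9996 f(18,8)=5508 f(18,10)=2244 f(18,12)=663 f(18,14)=135 f(18,16)=17 f(18,18)=1
t=19: f(19,1)=16796 f(19,3)=25194 f(19,5)=23256 f(19,7)=15504 f(19,9)=7752 f(19,11)=2907 f(19,13)=798 f(19,15)=152 f(19,17)=18 f(19,19)=1
Σ_s f(19,s) = 92378
P = 92378/524288 = 46189/262144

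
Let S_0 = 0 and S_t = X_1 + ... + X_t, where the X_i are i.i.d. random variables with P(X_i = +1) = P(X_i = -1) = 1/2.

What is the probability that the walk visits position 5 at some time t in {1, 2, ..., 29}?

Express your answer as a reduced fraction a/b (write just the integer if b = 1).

Count via complement. Let g(t,s) = #length-t paths at position s with S_1..S_t all ≠ 5.
g(t,s) = g(t-1,s-1) + g(t-1,s+1) for s ≠ 5; g(t,5) = 0.
t=0: g(0,0)=1
t=1: g(1,-1)=1 g(1,1)=1
t=2: g(2,-2)=1 g(2,0)=2 g(2,2)=1
t=3: g(3,-3)=1 g(3,-1)=3 g(3,1)=3 g(3,3)=1
t=4: g(4,-4)=1 g(4,-2)=4 g(4,0)=6 g(4,2)=4 g(4,4)=1
t=5: g(5,-5)=1 g(5,-3)=5 g(5,-1)=10 g(5,1)=10 g(5,3)=5
t=6: g(6,-6)=1 g(6,-4)=6 g(6,-2)=15 g(6,0)=20 g(6,2)=15 g(6,4)=5
t=7: g(7,-7)=1 g(7,-5)=7 g(7,-3)=21 g(7,-1)=35 g(7,1)=35 g(7,3)=20
t=8: g(8,-8)=1 g(8,-6)=8 g(8,-4)=28 g(8,-2)=56 g(8,0)=70 g(8,2)=55 g(8,4)=20
t=9: g(9,-9)=1 g(9,-7)=9 g(9,-5)=36 g(9,-3)=84 g(9,-1)=126 g(9,1)=125 g(9,3)=75
t=10: g(10,-10)=1 g(10,-8)=10 g(10,-6)=45 g(10,-4)=120 g(10,-2)=210 g(10,0)=251 g(10,2)=200 g(10,4)=75
t=11: g(11,-11)=1 g(11,-9)=11 g(11,-7)=55 g(11,-5)=165 g(11,-3)=330 g(11,-1)=461 g(11,1)=451 g(11,3)=275
t=12: g(12,-12)=1 g(12,-10)=12 g(12,-8)=66 g(12,-6)=220 g(12,-4)=495 g(12,-2)=791 g(12,0)=912 g(12,2)=726 g(12,4)=275
t=13: g(13,-13)=1 g(13,-11)=13 g(13,-9)=78 g(13,-7)=286 g(13,-5)=715 g(13,-3)=1286 g(13,-1)=1703 g(13,1)=1638 g(13,3)=1001
t=14: g(14,-14)=1 g(14,-12)=14 g(14,-10)=91 g(14,-8)=364 g(14,-6)=1001 g(14,-4)=2001 g(14,-2)=2989 g(14,0)=3341 g(14,2)=2639 g(14,4)=1001
t=15: g(15,-15)=1 g(15,-13)=15 g(15,-11)=105 g(15,-9)=455 g(15,-7)=1365 g(15,-5)=3002 g(15,-3)=4990 g(15,-1)=6330 g(15,1)=5980 g(15,3)=3640
t=16: g(16,-16)=1 g(16,-14)=16 g(16,-12)=120 g(16,-10)=560 g(16,-8)=1820 g(16,-6)=4367 g(16,-4)=7992 g(16,-2)=11320 g(16,0)=12310 g(16,2)=9620 g(16,4)=3640
t=17: g(17,-17)=1 g(17,-15)=17 g(17,-13)=136 g(17,-11)=680 g(17,-9)=2380 g(17,-7)=6187 g(17,-5)=12359 g(17,-3)=19312 g(17,-1)=23630 g(17,1)=21930 g(17,3)=13260
t=18: g(18,-18)=1 g(18,-16)=18 g(18,-14)=153 g(18,-12)=816 g(18,-10)=3060 g(18,-8)=8567 g(18,-6)=18546 g(18,-4)=31671 g(18,-2)=42942 g(18,0)=45560 g(18,2)=35190 g(18,4)=13260
t=19: g(19,-19)=1 g(19,-17)=19 g(19,-15)=171 g(19,-13)=969 g(19,-11)=3876 g(19,-9)=11627 g(19,-7)=27113 g(19,-5)=50217 g(19,-3)=74613 g(19,-1)=88502 g(19,1)=80750 g(19,3)=48450
t=20: g(20,-20)=1 g(20,-18)=20 g(20,-16)=190 g(20,-14)=1140 g(20,-12)=4845 g(20,-10)=15503 g(20,-8)=38740 g(20,-6)=77330 g(20,-4)=124830 g(20,-2)=163115 g(20,0)=169252 g(20,2)=129200 g(20,4)=48450
t=21: g(21,-21)=1 g(21,-19)=21 g(21,-17)=210 g(21,-15)=1330 g(21,-13)=5985 g(21,-11)=20348 g(21,-9)=54243 g(21,-7)=116070 g(21,-5)=202160 g(21,-3)=287945 g(21,-1)=332367 g(21,1)=298452 g(21,3)=177650
t=22: g(22,-22)=1 g(22,-20)=22 g(22,-18)=231 g(22,-16)=1540 g(22,-14)=7315 g(22,-12)=26333 g(22,-10)=74591 g(22,-8)=170313 g(22,-6)=318230 g(22,-4)=490105 g(22,-2)=620312 g(22,0)=630819 g(22,2)=476102 g(22,4)=177650
t=23: g(23,-23)=1 g(23,-21)=23 g(23,-19)=253 g(23,-17)=1771 g(23,-15)=8855 g(23,-13)=33648 g(23,-11)=100924 g(23,-9)=244904 g(23,-7)=488543 g(23,-5)=808335 g(23,-3)=1110417 g(23,-1)=1251131 g(23,1)=1106921 g(23,3)=653752
t=24: g(24,-24)=1 g(24,-22)=24 g(24,-20)=276 g(24,-18)=2024 g(24,-16)=10626 g(24,-14)=42503 g(24,-12)=134572 g(24,-10)=345828 g(24,-8)=733447 g(24,-6)=1296878 g(24,-4)=1918752 g(24,-2)=2361548 g(24,0)=2358052 g(24,2)=1760673 g(24,4)=653752
t=25: g(25,-25)=1 g(25,-23)=25 g(25,-21)=300 g(25,-19)=2300 g(25,-17)=12650 g(25,-15)=53129 g(25,-13)=177075 g(25,-11)=480400 g(25,-9)=1079275 g(25,-7)=2030325 g(25,-5)=3215630 g(25,-3)=4280300 g(25,-1)=4719600 g(25,1)=4118725 g(25,3)=2414425
t=26: g(26,-26)=1 g(26,-24)=26 g(26,-22)=325 g(26,-20)=2600 g(26,-18)=14950 g(26,-16)=65779 g(26,-14)=230204 g(26,-12)=657475 g(26,-10)=1559675 g(26,-8)=3109600 g(26,-6)=5245955 g(26,-4)=7495930 g(26,-2)=8999900 g(26,0)=8838325 g(26,2)=6533150 g(26,4)=2414425
t=27: g(27,-27)=1 g(27,-25)=27 g(27,-23)=351 g(27,-21)=2925 g(27,-19)=17550 g(27,-17)=80729 g(27,-15)=295983 g(27,-13)=887679 g(27,-11)=2217150 g(27,-9)=4669275 g(27,-7)=8355555 g(27,-5)=12741885 g(27,-3)=16495830 g(27,-1)=17838225 g(27,1)=15371475 g(27,3)=8947575
t=28: g(28,-28)=1 g(28,-26)=28 g(28,-24)=378 g(28,-22)=3276 g(28,-20)=20475 g(28,-18)=98279 g(28,-16)=376712 g(28,-14)=1183662 g(28,-12)=3104829 g(28,-10)=6886425 g(28,-8)=13024830 g(28,-6)=21097440 g(28,-4)=29237715 g(28,-2)=34334055 g(28,0)=33209700 g(28,2)=24319050 g(28,4)=8947575
t=29: g(29,-29)=1 g(29,-27)=29 g(29,-25)=406 g(29,-23)=3654 g(29,-21)=23751 g(29,-19)=118754 g(29,-17)=474991 g(29,-15)=1560374 g(29,-13)=4288491 g(29,-11)=9991254 g(29,-9)=19911255 g(29,-7)=34122270 g(29,-5)=50335155 g(29,-3)=63571770 g(29,-1)=67543755 g(29,1)=57528750 g(29,3)=33266625
Paths never hitting 5: Σ_s g(29,s) = 342741285
Paths hitting 5: 2^29 - 342741285 = 194129627
P = 194129627/536870912 = 194129627/536870912

Answer: 194129627/536870912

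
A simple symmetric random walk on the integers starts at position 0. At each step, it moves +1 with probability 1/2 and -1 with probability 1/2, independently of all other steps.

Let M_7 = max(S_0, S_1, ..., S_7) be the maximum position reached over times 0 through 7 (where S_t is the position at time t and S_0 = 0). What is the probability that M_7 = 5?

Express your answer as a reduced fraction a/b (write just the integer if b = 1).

Let M_7 = max(S_0,...,S_7). Use the reflection principle: for j ≥ 1, #{paths with M_7 ≥ j} = #{S_7 ≥ j} + #{S_7 ≥ j+1}.
By reflection, #{M_7 ≥ 5} = #{S_7 ≥ 5} + #{S_7 ≥ 6} = 8 + 1 = 9.
#{M_7 ≥ 6} = #{S_7 ≥ 6} + #{S_7 ≥ 7} = 1 + 1 = 2.
#{M_7 = 5} = 9 - 2 = 7.
P(M_7 = 5) = 7/128 = 7/128

Answer: 7/128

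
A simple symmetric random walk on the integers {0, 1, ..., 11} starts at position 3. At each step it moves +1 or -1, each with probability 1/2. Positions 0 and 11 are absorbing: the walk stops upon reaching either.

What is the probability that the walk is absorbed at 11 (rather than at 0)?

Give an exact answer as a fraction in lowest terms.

Symmetric walk (p = 1/2): the harmonic-function argument gives P(hit 11 before 0 | start at 3) = a/N.
P = 3/11 = 3/11

Answer: 3/11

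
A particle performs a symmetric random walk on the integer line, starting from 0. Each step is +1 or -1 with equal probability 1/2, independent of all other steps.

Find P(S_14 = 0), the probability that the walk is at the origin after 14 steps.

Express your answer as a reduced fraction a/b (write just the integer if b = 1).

Answer: 429/2048

Derivation:
To return to 0 after 14 steps: need exactly 7 steps of +1 and 7 of -1.
Favorable paths: C(14,7) = 3432
Total paths: 2^14 = 16384
P = 3432/16384 = 429/2048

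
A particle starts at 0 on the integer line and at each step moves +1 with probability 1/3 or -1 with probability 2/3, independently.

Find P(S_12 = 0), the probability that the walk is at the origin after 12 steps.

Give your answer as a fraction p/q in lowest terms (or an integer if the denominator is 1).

Answer: 19712/177147

Derivation:
To be at 0 after 12 steps: need exactly 6 steps of +1 and 6 of -1.
Number of such sequences: C(12,6) = 924
Each has probability (1/3)^6 · (2/3)^6 = 64/531441
P = 924 · 64/531441 = 19712/177147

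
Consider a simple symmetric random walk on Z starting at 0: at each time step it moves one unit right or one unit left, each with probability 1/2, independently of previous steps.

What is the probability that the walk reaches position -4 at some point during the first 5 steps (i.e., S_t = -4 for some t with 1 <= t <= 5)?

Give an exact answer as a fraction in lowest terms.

Answer: 1/16

Derivation:
Count via complement. Let g(t,s) = #length-t paths at position s with S_1..S_t all ≠ -4.
g(t,s) = g(t-1,s-1) + g(t-1,s+1) for s ≠ -4; g(t,-4) = 0.
t=0: g(0,0)=1
t=1: g(1,-1)=1 g(1,1)=1
t=2: g(2,-2)=1 g(2,0)=2 g(2,2)=1
t=3: g(3,-3)=1 g(3,-1)=3 g(3,1)=3 g(3,3)=1
t=4: g(4,-2)=4 g(4,0)=6 g(4,2)=4 g(4,4)=1
t=5: g(5,-3)=4 g(5,-1)=10 g(5,1)=10 g(5,3)=5 g(5,5)=1
Paths never hitting -4: Σ_s g(5,s) = 30
Paths hitting -4: 2^5 - 30 = 2
P = 2/32 = 1/16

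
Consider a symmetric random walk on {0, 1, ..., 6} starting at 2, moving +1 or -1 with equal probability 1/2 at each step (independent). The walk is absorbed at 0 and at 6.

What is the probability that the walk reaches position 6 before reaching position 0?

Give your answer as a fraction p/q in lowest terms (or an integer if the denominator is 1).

Answer: 1/3

Derivation:
Symmetric walk (p = 1/2): the harmonic-function argument gives P(hit 6 before 0 | start at 2) = a/N.
P = 2/6 = 1/3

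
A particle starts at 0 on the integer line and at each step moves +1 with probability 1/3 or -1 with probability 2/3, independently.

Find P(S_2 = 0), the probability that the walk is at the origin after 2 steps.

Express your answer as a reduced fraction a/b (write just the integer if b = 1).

Answer: 4/9

Derivation:
To be at 0 after 2 steps: need exactly 1 step of +1 and 1 of -1.
Number of such sequences: C(2,1) = 2
Each has probability (1/3)^1 · (2/3)^1 = 2/9
P = 2 · 2/9 = 4/9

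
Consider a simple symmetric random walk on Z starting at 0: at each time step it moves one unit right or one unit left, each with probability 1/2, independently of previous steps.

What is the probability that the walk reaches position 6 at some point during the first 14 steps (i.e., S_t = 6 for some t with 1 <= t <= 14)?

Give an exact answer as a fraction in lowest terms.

Answer: 1941/16384

Derivation:
Count via complement. Let g(t,s) = #length-t paths at position s with S_1..S_t all ≠ 6.
g(t,s) = g(t-1,s-1) + g(t-1,s+1) for s ≠ 6; g(t,6) = 0.
t=0: g(0,0)=1
t=1: g(1,-1)=1 g(1,1)=1
t=2: g(2,-2)=1 g(2,0)=2 g(2,2)=1
t=3: g(3,-3)=1 g(3,-1)=3 g(3,1)=3 g(3,3)=1
t=4: g(4,-4)=1 g(4,-2)=4 g(4,0)=6 g(4,2)=4 g(4,4)=1
t=5: g(5,-5)=1 g(5,-3)=5 g(5,-1)=10 g(5,1)=10 g(5,3)=5 g(5,5)=1
t=6: g(6,-6)=1 g(6,-4)=6 g(6,-2)=15 g(6,0)=20 g(6,2)=15 g(6,4)=6
t=7: g(7,-7)=1 g(7,-5)=7 g(7,-3)=21 g(7,-1)=35 g(7,1)=35 g(7,3)=21 g(7,5)=6
t=8: g(8,-8)=1 g(8,-6)=8 g(8,-4)=28 g(8,-2)=56 g(8,0)=70 g(8,2)=56 g(8,4)=27
t=9: g(9,-9)=1 g(9,-7)=9 g(9,-5)=36 g(9,-3)=84 g(9,-1)=126 g(9,1)=126 g(9,3)=83 g(9,5)=27
t=10: g(10,-10)=1 g(10,-8)=10 g(10,-6)=45 g(10,-4)=120 g(10,-2)=210 g(10,0)=252 g(10,2)=209 g(10,4)=110
t=11: g(11,-11)=1 g(11,-9)=11 g(11,-7)=55 g(11,-5)=165 g(11,-3)=330 g(11,-1)=462 g(11,1)=461 g(11,3)=319 g(11,5)=110
t=12: g(12,-12)=1 g(12,-10)=12 g(12,-8)=66 g(12,-6)=220 g(12,-4)=495 g(12,-2)=792 g(12,0)=923 g(12,2)=780 g(12,4)=429
t=13: g(13,-13)=1 g(13,-11)=13 g(13,-9)=78 g(13,-7)=286 g(13,-5)=715 g(13,-3)=1287 g(13,-1)=1715 g(13,1)=1703 g(13,3)=1209 g(13,5)=429
t=14: g(14,-14)=1 g(14,-12)=14 g(14,-10)=91 g(14,-8)=364 g(14,-6)=1001 g(14,-4)=2002 g(14,-2)=3002 g(14,0)=3418 g(14,2)=2912 g(14,4)=1638
Paths never hitting 6: Σ_s g(14,s) = 14443
Paths hitting 6: 2^14 - 14443 = 1941
P = 1941/16384 = 1941/16384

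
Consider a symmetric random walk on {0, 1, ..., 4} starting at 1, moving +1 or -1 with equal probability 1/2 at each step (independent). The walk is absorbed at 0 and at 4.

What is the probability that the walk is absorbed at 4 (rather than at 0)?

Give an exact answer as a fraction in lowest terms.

Answer: 1/4

Derivation:
Symmetric walk (p = 1/2): the harmonic-function argument gives P(hit 4 before 0 | start at 1) = a/N.
P = 1/4 = 1/4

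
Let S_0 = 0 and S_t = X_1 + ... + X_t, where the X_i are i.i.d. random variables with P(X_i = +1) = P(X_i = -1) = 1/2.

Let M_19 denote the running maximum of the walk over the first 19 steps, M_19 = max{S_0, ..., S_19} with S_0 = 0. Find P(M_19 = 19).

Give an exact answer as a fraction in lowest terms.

Answer: 1/524288

Derivation:
Let M_19 = max(S_0,...,S_19). Use the reflection principle: for j ≥ 1, #{paths with M_19 ≥ j} = #{S_19 ≥ j} + #{S_19 ≥ j+1}.
By reflection, #{M_19 ≥ 19} = #{S_19 ≥ 19} + #{S_19 ≥ 20} = 1 + 0 = 1.
#{M_19 ≥ 20} = #{S_19 ≥ 20} + #{S_19 ≥ 21} = 0 + 0 = 0.
#{M_19 = 19} = 1 - 0 = 1.
P(M_19 = 19) = 1/524288 = 1/524288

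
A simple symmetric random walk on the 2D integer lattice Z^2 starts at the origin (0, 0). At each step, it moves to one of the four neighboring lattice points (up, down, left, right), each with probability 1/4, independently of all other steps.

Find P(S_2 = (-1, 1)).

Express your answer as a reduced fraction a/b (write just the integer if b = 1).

Answer: 1/8

Derivation:
Let h be the number of horizontal steps (so 2-h are vertical). To end at (-1,1) need (h-1)/2 right-steps and ((2-h)+1)/2 up-steps.
Sum over h with 1 ≤ h ≤ 1, h ≡ 1 (mod 2), 2-h ≡ 1 (mod 2):
h=1: C(2,1)·C(1,0)·C(1,1) = 2·1·1 = 2
Total favorable: 2
Total paths: 4^2 = 16
P = 2/16 = 1/8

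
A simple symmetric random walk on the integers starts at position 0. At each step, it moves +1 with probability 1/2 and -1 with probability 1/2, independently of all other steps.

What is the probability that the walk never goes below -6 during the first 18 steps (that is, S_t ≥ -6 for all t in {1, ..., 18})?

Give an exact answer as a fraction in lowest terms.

Answer: 14807/16384

Derivation:
Let f(t,s) = #length-t paths at position s with S_1..S_t all ≥ -6.
f(t,s) = f(t-1,s-1) + f(t-1,s+1) for s ≥ -6; f(t,s) = 0 for s < -6.
t=0: f(0,0)=1
t=1: f(1,-1)=1 f(1,1)=1
t=2: f(2,-2)=1 f(2,0)=2 f(2,2)=1
t=3: f(3,-3)=1 f(3,-1)=3 f(3,1)=3 f(3,3)=1
t=4: f(4,-4)=1 f(4,-2)=4 f(4,0)=6 f(4,2)=4 f(4,4)=1
t=5: f(5,-5)=1 f(5,-3)=5 f(5,-1)=10 f(5,1)=10 f(5,3)=5 f(5,5)=1
t=6: f(6,-6)=1 f(6,-4)=6 f(6,-2)=15 f(6,0)=20 f(6,2)=15 f(6,4)=6 f(6,6)=1
t=7: f(7,-5)=7 f(7,-3)=21 f(7,-1)=35 f(7,1)=35 f(7,3)=21 f(7,5)=7 f(7,7)=1
t=8: f(8,-6)=7 f(8,-4)=28 f(8,-2)=56 f(8,0)=70 f(8,2)=56 f(8,4)=28 f(8,6)=8 f(8,8)=1
t=9: f(9,-5)=35 f(9,-3)=84 f(9,-1)=126 f(9,1)=126 f(9,3)=84 f(9,5)=36 f(9,7)=9 f(9,9)=1
t=10: f(10,-6)=35 f(10,-4)=119 f(10,-2)=210 f(10,0)=252 f(10,2)=210 f(10,4)=120 f(10,6)=45 f(10,8)=10 f(10,10)=1
t=11: f(11,-5)=154 f(11,-3)=329 f(11,-1)=462 f(11,1)=462 f(11,3)=330 f(11,5)=165 f(11,7)=55 f(11,9)=11 f(11,11)=1
t=12: f(12,-6)=154 f(12,-4)=483 f(12,-2)=791 f(12,0)=924 f(12,2)=792 f(12,4)=495 f(12,6)=220 f(12,8)=66 f(12,10)=12 f(12,12)=1
t=13: f(13,-5)=637 f(13,-3)=1274 f(13,-1)=1715 f(13,1)=1716 f(13,3)=1287 f(13,5)=715 f(13,7)=286 f(13,9)=78 f(13,11)=13 f(13,13)=1
t=14: f(14,-6)=637 f(14,-4)=1911 f(14,-2)=2989 f(14,0)=3431 f(14,2)=3003 f(14,4)=2002 f(14,6)=1001 f(14,8)=364 f(14,10)=91 f(14,12)=14 f(14,14)=1
t=15: f(15,-5)=2548 f(15,-3)=4900 f(15,-1)=6420 f(15,1)=6434 f(15,3)=5005 f(15,5)=3003 f(15,7)=1365 f(15,9)=455 f(15,11)=105 f(15,13)=15 f(15,15)=1
t=16: f(16,-6)=2548 f(16,-4)=7448 f(16,-2)=11320 f(16,0)=12854 f(16,2)=11439 f(16,4)=8008 f(16,6)=4368 f(16,8)=1820 f(16,10)=560 f(16,12)=120 f(16,14)=16 f(16,16)=1
t=17: f(17,-5)=9996 f(17,-3)=18768 f(17,-1)=24174 f(17,1)=24293 f(17,3)=19447 f(17,5)=12376 f(17,7)=6188 f(17,9)=2380 f(17,11)=680 f(17,13)=136 f(17,15)=17 f(17,17)=1
t=18: f(18,-6)=9996 f(18,-4)=28764 f(18,-2)=42942 f(18,0)=48467 f(18,2)=43740 f(18,4)=31823 f(18,6)=18564 f(18,8)=8568 f(18,10)=3060 f(18,12)=816 f(18,14)=153 f(18,16)=18 f(18,18)=1
Σ_s f(18,s) = 236912
P = 236912/262144 = 14807/16384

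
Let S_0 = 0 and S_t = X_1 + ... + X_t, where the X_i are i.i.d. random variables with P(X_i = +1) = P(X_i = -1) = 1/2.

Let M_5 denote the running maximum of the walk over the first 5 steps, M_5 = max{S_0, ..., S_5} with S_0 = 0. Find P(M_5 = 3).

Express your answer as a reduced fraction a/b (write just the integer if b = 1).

Let M_5 = max(S_0,...,S_5). Use the reflection principle: for j ≥ 1, #{paths with M_5 ≥ j} = #{S_5 ≥ j} + #{S_5 ≥ j+1}.
By reflection, #{M_5 ≥ 3} = #{S_5 ≥ 3} + #{S_5 ≥ 4} = 6 + 1 = 7.
#{M_5 ≥ 4} = #{S_5 ≥ 4} + #{S_5 ≥ 5} = 1 + 1 = 2.
#{M_5 = 3} = 7 - 2 = 5.
P(M_5 = 3) = 5/32 = 5/32

Answer: 5/32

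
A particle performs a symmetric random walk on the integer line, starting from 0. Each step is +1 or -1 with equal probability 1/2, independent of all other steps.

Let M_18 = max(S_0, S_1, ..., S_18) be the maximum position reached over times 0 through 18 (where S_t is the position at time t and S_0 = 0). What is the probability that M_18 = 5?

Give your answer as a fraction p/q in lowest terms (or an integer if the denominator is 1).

Answer: 4641/65536

Derivation:
Let M_18 = max(S_0,...,S_18). Use the reflection principle: for j ≥ 1, #{paths with M_18 ≥ j} = #{S_18 ≥ j} + #{S_18 ≥ j+1}.
By reflection, #{M_18 ≥ 5} = #{S_18 ≥ 5} + #{S_18 ≥ 6} = 31180 + 31180 = 62360.
#{M_18 ≥ 6} = #{S_18 ≥ 6} + #{S_18 ≥ 7} = 31180 + 12616 = 43796.
#{M_18 = 5} = 62360 - 43796 = 18564.
P(M_18 = 5) = 18564/262144 = 4641/65536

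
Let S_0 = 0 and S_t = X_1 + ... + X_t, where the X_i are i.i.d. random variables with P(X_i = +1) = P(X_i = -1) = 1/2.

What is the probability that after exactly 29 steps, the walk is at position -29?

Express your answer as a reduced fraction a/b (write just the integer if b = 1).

Answer: 1/536870912

Derivation:
To reach position -29 after 29 steps: need 0 steps of +1 and 29 of -1.
Favorable paths: C(29,0) = 1
Total paths: 2^29 = 536870912
P = 1/536870912 = 1/536870912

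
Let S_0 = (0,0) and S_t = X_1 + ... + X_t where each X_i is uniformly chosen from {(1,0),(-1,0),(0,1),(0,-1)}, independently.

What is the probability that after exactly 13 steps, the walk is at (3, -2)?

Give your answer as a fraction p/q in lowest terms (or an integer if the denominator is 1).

Let h be the number of horizontal steps (so 13-h are vertical). To end at (3,-2) need (h+3)/2 right-steps and ((13-h)-2)/2 up-steps.
Sum over h with 3 ≤ h ≤ 11, h ≡ 1 (mod 2), 13-h ≡ 0 (mod 2):
h=3: C(13,3)·C(3,3)·C(10,4) = 286·1·210 = 60060
h=5: C(13,5)·C(5,4)·C(8,3) = 1287·5·56 = 360360
h=7: C(13,7)·C(7,5)·C(6,2) = 1716·21·15 = 540540
h=9: C(13,9)·C(9,6)·C(4,1) = 715·84·4 = 240240
h=11: C(13,11)·C(11,7)·C(2,0) = 78·330·1 = 25740
Total favorable: 1226940
Total paths: 4^13 = 67108864
P = 1226940/67108864 = 306735/16777216

Answer: 306735/16777216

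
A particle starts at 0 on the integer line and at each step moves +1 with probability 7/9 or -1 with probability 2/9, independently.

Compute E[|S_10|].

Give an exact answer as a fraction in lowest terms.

S_10 takes values m ≡ 0 (mod 2) with |m| ≤ 10; P(S_10=m) = C(10,(10+m)/2) · (7/9)^((10+m)/2) · (2/9)^((10-m)/2).
Distribution: P(S=-10)=1024/3486784401, P(S=-8)=35840/3486784401, P(S=-6)=62720/387420489, P(S=-4)=1756160/1162261467, P(S=-2)=10756480/1162261467, P(S=0)=15059072/387420489, P(S=2)=131766880/1162261467, P(S=4)=263533760/1162261467, P(S=6)=115296020/387420489, P(S=8)=807072140/3486784401, P(S=10)=282475249/3486784401
E[|S_10|] = Σ_m |m|·P(S_10=m) = 19549617730/3486784401

Answer: 19549617730/3486784401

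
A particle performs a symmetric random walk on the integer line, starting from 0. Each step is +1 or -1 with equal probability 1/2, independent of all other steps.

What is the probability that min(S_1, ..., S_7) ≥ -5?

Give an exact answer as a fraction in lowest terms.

Answer: 63/64

Derivation:
Let f(t,s) = #length-t paths at position s with S_1..S_t all ≥ -5.
f(t,s) = f(t-1,s-1) + f(t-1,s+1) for s ≥ -5; f(t,s) = 0 for s < -5.
t=0: f(0,0)=1
t=1: f(1,-1)=1 f(1,1)=1
t=2: f(2,-2)=1 f(2,0)=2 f(2,2)=1
t=3: f(3,-3)=1 f(3,-1)=3 f(3,1)=3 f(3,3)=1
t=4: f(4,-4)=1 f(4,-2)=4 f(4,0)=6 f(4,2)=4 f(4,4)=1
t=5: f(5,-5)=1 f(5,-3)=5 f(5,-1)=10 f(5,1)=10 f(5,3)=5 f(5,5)=1
t=6: f(6,-4)=6 f(6,-2)=15 f(6,0)=20 f(6,2)=15 f(6,4)=6 f(6,6)=1
t=7: f(7,-5)=6 f(7,-3)=21 f(7,-1)=35 f(7,1)=35 f(7,3)=21 f(7,5)=7 f(7,7)=1
Σ_s f(7,s) = 126
P = 126/128 = 63/64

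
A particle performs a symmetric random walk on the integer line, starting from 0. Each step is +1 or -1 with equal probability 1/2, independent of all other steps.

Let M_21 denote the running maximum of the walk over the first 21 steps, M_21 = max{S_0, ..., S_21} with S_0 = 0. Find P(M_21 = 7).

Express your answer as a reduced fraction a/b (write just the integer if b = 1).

Let M_21 = max(S_0,...,S_21). Use the reflection principle: for j ≥ 1, #{paths with M_21 ≥ j} = #{S_21 ≥ j} + #{S_21 ≥ j+1}.
By reflection, #{M_21 ≥ 7} = #{S_21 ≥ 7} + #{S_21 ≥ 8} = 198440 + 82160 = 280600.
#{M_21 ≥ 8} = #{S_21 ≥ 8} + #{S_21 ≥ 9} = 82160 + 82160 = 164320.
#{M_21 = 7} = 280600 - 164320 = 116280.
P(M_21 = 7) = 116280/2097152 = 14535/262144

Answer: 14535/262144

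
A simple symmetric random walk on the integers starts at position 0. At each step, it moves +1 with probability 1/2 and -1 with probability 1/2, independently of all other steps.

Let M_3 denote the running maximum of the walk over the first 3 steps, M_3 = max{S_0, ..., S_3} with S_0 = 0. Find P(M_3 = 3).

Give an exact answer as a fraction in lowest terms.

Let M_3 = max(S_0,...,S_3). Use the reflection principle: for j ≥ 1, #{paths with M_3 ≥ j} = #{S_3 ≥ j} + #{S_3 ≥ j+1}.
By reflection, #{M_3 ≥ 3} = #{S_3 ≥ 3} + #{S_3 ≥ 4} = 1 + 0 = 1.
#{M_3 ≥ 4} = #{S_3 ≥ 4} + #{S_3 ≥ 5} = 0 + 0 = 0.
#{M_3 = 3} = 1 - 0 = 1.
P(M_3 = 3) = 1/8 = 1/8

Answer: 1/8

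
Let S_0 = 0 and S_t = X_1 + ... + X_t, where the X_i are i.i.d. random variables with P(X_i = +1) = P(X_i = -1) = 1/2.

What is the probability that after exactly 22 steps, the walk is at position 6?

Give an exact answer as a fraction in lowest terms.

Answer: 159885/2097152

Derivation:
To reach position 6 after 22 steps: need 14 steps of +1 and 8 of -1.
Favorable paths: C(22,14) = 319770
Total paths: 2^22 = 4194304
P = 319770/4194304 = 159885/2097152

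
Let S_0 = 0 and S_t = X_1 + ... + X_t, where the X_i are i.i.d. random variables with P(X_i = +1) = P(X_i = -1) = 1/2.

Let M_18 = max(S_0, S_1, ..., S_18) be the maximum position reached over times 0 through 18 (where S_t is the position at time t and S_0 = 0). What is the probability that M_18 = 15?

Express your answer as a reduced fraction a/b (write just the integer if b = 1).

Let M_18 = max(S_0,...,S_18). Use the reflection principle: for j ≥ 1, #{paths with M_18 ≥ j} = #{S_18 ≥ j} + #{S_18 ≥ j+1}.
By reflection, #{M_18 ≥ 15} = #{S_18 ≥ 15} + #{S_18 ≥ 16} = 19 + 19 = 38.
#{M_18 ≥ 16} = #{S_18 ≥ 16} + #{S_18 ≥ 17} = 19 + 1 = 20.
#{M_18 = 15} = 38 - 20 = 18.
P(M_18 = 15) = 18/262144 = 9/131072

Answer: 9/131072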